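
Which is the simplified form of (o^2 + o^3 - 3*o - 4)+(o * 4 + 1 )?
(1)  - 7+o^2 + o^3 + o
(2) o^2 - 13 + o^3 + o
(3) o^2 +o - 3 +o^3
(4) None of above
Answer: 3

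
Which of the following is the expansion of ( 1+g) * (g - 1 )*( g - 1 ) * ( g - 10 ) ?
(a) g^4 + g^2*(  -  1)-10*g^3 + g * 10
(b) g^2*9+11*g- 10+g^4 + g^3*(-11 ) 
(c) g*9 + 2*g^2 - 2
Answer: b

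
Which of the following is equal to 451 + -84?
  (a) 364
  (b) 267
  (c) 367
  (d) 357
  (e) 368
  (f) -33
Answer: c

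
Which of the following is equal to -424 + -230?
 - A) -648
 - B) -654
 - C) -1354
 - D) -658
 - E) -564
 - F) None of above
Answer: B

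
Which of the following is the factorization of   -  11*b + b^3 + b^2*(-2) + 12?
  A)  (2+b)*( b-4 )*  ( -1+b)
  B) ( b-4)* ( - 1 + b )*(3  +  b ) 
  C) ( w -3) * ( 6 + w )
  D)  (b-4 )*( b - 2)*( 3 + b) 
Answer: B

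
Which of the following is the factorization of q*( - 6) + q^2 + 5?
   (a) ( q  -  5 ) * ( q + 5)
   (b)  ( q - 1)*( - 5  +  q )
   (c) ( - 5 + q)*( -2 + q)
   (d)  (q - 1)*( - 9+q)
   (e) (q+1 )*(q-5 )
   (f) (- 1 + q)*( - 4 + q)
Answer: b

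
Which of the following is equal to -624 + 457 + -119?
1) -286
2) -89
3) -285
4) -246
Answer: 1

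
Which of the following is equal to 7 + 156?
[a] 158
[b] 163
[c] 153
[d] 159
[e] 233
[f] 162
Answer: b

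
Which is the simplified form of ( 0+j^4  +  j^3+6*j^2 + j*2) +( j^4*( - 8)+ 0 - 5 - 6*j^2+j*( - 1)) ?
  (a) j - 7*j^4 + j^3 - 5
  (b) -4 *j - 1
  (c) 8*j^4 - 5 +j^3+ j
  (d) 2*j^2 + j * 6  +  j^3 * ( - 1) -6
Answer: a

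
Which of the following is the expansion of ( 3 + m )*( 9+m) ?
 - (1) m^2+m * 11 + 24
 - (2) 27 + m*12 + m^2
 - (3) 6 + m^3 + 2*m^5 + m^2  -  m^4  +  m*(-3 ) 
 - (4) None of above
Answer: 2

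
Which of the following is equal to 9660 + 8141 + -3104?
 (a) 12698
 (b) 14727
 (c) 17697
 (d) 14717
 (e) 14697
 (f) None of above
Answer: e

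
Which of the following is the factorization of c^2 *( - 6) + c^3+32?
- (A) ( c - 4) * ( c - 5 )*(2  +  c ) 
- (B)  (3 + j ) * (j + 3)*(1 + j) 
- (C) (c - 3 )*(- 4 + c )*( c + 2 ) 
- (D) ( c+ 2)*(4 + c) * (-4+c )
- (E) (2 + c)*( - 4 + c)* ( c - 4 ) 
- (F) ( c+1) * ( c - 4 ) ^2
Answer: E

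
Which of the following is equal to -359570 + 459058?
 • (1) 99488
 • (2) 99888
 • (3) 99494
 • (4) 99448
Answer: 1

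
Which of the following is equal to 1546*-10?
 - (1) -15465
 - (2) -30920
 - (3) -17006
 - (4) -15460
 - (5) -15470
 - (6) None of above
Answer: 4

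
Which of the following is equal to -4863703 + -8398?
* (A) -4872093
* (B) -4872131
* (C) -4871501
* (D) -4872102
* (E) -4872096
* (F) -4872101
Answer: F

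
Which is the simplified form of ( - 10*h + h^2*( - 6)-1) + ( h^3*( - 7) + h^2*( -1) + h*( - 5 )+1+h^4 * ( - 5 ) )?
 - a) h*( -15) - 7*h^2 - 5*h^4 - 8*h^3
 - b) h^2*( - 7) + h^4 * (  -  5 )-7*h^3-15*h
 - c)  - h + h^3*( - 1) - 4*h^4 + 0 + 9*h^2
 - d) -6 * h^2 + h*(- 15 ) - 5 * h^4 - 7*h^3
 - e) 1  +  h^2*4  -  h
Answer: b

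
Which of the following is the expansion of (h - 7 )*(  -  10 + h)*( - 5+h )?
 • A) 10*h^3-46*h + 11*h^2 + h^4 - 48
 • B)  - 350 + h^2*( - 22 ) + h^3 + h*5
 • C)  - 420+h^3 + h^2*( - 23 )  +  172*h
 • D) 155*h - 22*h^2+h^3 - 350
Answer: D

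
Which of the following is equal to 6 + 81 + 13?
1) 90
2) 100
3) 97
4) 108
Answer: 2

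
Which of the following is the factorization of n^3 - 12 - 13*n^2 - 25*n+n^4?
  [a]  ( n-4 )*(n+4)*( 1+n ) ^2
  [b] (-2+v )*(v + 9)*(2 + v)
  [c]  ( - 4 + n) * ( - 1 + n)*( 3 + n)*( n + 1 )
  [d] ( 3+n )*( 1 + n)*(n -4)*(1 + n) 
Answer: d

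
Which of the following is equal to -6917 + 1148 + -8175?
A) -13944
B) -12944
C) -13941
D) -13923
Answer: A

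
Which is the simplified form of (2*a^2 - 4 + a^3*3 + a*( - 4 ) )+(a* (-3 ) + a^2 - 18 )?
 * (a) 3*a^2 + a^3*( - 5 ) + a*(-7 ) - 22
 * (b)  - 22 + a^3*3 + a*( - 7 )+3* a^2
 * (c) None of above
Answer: b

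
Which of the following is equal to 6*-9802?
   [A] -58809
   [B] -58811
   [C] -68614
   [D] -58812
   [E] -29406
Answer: D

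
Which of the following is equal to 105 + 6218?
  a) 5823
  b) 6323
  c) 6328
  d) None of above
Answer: b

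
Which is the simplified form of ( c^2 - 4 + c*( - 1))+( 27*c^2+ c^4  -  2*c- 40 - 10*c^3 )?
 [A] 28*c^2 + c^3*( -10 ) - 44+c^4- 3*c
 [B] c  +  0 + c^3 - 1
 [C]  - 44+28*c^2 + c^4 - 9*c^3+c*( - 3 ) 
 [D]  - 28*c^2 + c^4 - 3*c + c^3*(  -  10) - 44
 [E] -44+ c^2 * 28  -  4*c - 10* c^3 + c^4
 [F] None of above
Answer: A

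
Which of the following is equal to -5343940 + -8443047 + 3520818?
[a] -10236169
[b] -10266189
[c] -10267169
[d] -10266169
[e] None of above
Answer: d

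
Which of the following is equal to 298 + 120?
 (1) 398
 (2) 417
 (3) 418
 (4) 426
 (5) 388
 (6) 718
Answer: 3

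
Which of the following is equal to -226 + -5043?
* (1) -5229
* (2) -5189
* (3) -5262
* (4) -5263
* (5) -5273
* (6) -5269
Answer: 6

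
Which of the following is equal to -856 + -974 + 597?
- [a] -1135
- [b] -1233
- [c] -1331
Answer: b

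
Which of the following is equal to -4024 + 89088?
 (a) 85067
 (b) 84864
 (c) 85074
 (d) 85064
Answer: d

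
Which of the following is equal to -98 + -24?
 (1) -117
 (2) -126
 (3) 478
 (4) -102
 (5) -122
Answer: 5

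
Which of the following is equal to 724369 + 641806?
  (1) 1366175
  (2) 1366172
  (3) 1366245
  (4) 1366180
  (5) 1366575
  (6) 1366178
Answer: 1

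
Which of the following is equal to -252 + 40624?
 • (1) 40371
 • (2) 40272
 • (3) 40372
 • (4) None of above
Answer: 3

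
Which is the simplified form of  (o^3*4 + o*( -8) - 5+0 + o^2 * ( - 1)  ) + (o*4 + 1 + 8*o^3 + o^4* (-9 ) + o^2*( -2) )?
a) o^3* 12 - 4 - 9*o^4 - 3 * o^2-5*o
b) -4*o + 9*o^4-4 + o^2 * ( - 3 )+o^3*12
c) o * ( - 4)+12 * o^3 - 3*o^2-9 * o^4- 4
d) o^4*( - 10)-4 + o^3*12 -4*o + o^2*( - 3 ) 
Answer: c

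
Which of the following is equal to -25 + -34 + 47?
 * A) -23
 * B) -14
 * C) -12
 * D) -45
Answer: C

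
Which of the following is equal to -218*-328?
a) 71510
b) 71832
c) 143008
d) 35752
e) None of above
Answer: e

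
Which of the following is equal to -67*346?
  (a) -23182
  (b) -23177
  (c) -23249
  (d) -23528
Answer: a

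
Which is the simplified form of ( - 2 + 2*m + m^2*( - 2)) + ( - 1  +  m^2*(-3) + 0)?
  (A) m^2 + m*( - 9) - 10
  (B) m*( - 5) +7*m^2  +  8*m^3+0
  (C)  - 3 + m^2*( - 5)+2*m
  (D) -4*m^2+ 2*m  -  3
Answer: C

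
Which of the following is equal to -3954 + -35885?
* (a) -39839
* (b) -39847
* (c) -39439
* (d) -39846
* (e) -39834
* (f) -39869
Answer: a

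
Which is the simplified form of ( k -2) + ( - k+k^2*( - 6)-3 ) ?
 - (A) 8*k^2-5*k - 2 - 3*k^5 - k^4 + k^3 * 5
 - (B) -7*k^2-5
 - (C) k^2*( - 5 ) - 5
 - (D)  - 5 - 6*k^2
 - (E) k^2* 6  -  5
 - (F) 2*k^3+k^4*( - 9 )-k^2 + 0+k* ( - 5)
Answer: D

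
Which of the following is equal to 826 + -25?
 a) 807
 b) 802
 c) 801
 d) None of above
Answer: c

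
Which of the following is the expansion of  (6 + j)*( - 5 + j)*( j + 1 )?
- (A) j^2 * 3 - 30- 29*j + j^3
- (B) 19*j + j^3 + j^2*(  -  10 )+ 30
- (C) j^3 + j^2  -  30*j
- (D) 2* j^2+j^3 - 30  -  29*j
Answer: D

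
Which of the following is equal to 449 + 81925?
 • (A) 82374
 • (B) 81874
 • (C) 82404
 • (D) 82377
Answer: A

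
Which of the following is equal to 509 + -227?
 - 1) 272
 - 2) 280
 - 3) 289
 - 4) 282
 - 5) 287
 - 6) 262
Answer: 4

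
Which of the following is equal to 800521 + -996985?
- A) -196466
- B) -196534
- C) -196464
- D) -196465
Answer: C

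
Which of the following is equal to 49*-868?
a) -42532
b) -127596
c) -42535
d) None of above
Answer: a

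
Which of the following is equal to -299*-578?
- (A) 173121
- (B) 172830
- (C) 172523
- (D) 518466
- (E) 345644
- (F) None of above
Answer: F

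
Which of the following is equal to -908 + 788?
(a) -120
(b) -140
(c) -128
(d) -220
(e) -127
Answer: a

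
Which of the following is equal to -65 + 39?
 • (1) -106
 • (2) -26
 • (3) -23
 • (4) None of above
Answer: 2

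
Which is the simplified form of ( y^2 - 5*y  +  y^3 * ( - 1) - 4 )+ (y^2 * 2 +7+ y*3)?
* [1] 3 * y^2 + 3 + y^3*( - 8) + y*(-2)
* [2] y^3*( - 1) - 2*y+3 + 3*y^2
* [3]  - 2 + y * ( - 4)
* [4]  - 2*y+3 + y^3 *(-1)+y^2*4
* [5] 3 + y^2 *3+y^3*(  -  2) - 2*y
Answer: 2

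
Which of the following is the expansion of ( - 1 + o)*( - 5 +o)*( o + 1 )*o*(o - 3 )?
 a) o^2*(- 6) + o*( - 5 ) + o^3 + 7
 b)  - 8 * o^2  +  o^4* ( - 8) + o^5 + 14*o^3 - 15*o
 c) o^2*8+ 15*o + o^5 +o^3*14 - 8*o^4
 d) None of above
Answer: d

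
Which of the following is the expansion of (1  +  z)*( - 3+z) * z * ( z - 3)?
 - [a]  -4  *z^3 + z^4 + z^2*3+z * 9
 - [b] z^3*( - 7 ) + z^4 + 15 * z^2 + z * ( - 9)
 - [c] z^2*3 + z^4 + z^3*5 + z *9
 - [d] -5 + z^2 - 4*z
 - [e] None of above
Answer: e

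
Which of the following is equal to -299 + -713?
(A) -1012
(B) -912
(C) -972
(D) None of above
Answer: A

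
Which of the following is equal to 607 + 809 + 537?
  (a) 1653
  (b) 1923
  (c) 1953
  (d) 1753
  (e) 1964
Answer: c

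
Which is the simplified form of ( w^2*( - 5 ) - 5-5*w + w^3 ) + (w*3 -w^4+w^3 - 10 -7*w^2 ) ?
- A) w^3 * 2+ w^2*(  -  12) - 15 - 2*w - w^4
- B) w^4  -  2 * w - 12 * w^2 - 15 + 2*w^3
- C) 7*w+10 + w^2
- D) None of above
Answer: A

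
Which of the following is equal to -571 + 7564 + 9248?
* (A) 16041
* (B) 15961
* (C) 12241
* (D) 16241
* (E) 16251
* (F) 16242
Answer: D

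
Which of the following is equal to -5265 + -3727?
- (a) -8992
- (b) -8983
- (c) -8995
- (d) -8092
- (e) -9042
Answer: a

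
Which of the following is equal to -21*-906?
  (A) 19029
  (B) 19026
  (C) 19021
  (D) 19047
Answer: B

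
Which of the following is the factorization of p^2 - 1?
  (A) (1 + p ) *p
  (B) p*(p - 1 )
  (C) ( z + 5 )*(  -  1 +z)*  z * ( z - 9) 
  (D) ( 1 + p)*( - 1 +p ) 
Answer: D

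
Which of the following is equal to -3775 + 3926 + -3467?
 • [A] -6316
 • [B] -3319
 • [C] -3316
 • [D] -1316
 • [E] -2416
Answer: C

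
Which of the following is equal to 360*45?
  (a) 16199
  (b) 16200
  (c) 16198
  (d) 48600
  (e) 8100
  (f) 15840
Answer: b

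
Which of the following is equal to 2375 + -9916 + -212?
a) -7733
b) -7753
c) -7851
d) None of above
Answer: b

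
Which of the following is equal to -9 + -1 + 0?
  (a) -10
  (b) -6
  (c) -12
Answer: a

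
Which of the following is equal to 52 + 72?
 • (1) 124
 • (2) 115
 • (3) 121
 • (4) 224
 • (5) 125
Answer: 1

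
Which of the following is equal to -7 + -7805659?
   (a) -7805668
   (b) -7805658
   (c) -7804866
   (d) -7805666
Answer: d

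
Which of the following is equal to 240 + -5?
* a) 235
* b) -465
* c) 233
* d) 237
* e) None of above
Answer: a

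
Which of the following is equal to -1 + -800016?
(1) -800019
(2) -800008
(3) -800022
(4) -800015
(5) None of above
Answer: 5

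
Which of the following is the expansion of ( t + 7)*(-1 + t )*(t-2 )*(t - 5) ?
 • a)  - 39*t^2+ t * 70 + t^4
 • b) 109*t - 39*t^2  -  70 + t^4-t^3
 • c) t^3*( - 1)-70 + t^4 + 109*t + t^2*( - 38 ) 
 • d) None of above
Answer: b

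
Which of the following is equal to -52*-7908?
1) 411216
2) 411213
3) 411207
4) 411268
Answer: 1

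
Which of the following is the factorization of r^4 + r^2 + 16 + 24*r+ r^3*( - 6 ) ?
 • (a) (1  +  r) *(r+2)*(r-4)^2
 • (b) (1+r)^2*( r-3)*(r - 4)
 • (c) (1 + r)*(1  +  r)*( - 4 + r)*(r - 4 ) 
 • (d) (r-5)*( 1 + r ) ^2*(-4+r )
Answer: c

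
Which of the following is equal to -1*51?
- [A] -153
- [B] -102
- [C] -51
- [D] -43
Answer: C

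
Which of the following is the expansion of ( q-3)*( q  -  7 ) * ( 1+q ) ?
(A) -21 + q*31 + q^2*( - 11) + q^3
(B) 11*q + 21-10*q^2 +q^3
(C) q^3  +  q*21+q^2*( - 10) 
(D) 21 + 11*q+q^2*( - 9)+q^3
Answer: D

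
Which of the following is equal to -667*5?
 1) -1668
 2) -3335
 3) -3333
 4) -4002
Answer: 2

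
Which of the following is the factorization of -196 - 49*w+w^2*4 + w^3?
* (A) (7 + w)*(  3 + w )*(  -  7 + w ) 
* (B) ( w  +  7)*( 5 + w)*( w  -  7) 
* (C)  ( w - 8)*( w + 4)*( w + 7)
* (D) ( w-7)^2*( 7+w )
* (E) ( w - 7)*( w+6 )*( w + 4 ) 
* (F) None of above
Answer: F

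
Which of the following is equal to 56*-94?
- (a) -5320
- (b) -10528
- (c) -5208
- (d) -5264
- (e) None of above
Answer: d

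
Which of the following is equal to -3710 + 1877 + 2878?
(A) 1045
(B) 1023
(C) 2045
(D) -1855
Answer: A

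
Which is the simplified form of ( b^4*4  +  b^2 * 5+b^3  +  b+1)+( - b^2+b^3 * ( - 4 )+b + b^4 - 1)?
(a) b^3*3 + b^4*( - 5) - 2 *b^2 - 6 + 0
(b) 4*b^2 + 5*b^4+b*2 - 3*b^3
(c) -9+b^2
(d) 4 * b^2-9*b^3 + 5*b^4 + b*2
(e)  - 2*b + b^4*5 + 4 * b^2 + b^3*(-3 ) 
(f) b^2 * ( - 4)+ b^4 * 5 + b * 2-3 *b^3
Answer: b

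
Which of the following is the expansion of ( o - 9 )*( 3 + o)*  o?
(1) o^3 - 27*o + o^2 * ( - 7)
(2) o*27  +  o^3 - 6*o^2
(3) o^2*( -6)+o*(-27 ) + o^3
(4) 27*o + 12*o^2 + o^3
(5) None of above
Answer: 3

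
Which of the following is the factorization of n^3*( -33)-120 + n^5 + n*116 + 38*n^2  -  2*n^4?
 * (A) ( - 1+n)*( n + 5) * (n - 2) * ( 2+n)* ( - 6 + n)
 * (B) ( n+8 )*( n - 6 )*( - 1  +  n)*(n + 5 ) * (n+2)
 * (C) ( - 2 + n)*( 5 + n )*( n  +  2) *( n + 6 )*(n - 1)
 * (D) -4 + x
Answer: A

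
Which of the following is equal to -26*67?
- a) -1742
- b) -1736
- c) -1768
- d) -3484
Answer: a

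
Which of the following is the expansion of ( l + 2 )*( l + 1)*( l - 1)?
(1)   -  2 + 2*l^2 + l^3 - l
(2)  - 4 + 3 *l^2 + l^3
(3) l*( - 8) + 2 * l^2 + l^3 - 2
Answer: 1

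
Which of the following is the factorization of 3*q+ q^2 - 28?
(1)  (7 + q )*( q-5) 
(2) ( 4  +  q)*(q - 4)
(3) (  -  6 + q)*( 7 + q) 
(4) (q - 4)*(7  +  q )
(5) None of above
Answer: 4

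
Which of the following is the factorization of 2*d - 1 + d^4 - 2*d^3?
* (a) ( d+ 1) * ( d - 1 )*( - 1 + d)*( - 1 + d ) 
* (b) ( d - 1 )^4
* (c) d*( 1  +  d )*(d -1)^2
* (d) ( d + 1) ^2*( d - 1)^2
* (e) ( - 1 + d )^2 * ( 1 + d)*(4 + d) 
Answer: a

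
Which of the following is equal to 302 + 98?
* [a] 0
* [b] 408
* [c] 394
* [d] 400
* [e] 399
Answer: d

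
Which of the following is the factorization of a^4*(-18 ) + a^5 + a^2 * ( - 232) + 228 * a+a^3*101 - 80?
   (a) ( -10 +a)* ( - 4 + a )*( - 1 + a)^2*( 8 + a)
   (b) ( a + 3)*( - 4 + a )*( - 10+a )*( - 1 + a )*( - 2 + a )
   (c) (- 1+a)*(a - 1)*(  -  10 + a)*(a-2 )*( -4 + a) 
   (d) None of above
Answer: c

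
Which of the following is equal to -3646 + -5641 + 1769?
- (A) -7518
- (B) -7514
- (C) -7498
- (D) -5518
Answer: A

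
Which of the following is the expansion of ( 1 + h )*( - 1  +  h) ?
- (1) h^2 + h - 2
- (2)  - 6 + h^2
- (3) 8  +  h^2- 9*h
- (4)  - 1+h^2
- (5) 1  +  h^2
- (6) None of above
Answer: 4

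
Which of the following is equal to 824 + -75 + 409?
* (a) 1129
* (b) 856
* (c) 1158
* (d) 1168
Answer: c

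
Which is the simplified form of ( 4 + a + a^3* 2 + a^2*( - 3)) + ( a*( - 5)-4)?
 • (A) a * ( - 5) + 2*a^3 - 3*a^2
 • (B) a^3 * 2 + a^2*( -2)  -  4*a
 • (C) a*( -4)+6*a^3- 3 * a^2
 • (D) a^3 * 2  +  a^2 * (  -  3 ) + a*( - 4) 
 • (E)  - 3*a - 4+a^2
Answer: D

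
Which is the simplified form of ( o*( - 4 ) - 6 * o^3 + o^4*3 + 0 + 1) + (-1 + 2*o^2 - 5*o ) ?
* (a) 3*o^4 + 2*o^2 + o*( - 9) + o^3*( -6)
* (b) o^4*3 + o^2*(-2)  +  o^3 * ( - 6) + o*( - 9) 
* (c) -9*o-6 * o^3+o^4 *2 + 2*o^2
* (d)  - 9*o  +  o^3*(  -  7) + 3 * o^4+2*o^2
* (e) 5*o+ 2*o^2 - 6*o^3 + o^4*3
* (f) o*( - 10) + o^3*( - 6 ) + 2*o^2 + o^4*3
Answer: a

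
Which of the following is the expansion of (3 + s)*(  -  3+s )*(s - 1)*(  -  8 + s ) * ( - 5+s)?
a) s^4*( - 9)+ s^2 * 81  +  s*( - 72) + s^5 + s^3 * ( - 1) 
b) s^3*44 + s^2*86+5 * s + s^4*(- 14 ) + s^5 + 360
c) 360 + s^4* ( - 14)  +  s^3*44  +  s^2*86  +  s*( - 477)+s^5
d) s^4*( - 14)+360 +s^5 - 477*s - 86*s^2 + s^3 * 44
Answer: c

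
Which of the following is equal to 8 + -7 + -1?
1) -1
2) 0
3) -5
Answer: 2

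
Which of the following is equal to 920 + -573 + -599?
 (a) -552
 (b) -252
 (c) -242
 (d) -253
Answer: b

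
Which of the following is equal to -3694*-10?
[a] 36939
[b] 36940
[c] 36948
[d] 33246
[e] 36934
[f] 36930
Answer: b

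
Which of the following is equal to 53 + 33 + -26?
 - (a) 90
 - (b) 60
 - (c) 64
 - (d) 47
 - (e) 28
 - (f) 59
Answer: b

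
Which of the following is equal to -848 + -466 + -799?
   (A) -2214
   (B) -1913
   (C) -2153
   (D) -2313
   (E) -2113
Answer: E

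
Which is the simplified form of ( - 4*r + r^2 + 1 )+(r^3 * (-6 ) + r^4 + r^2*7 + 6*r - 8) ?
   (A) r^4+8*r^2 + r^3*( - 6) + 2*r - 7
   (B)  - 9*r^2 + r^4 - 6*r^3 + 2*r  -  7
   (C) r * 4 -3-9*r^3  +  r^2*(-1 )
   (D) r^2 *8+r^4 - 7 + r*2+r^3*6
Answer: A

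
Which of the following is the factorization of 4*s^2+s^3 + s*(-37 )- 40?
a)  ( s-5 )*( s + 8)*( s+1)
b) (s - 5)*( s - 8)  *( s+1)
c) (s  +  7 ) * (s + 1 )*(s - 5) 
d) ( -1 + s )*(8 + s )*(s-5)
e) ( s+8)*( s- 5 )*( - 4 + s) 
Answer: a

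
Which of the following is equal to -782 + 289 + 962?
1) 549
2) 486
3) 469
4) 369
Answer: 3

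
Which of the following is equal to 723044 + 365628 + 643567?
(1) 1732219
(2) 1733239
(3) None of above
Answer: 3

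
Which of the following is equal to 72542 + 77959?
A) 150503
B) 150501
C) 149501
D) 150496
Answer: B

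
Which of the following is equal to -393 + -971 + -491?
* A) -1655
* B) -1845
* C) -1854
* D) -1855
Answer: D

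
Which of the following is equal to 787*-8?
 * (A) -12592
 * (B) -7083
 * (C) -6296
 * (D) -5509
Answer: C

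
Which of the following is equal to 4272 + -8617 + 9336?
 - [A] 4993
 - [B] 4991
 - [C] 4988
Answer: B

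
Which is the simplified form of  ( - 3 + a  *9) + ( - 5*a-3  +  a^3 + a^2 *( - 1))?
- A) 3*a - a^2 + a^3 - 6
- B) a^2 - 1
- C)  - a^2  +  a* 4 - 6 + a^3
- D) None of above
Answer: C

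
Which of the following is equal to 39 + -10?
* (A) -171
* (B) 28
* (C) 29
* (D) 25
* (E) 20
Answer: C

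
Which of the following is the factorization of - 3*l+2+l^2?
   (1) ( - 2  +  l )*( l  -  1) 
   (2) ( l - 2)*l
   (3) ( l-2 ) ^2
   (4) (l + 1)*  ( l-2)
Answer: 1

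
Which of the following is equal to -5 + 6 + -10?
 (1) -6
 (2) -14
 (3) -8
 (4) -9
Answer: 4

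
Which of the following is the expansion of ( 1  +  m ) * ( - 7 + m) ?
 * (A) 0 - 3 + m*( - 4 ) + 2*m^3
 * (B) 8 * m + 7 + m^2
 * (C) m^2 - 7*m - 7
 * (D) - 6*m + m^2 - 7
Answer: D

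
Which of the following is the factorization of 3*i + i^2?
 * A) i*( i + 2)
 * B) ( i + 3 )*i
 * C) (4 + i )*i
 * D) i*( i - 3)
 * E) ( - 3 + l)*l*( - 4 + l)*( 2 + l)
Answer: B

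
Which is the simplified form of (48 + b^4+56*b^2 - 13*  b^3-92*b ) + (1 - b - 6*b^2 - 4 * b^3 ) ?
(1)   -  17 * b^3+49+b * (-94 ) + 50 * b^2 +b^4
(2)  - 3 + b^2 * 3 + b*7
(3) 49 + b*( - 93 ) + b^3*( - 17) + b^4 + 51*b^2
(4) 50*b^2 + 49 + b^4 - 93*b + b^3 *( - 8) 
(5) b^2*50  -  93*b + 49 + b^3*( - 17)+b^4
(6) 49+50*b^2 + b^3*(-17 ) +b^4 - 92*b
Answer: 5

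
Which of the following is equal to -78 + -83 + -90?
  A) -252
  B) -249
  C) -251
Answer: C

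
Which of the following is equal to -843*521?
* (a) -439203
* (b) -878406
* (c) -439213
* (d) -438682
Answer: a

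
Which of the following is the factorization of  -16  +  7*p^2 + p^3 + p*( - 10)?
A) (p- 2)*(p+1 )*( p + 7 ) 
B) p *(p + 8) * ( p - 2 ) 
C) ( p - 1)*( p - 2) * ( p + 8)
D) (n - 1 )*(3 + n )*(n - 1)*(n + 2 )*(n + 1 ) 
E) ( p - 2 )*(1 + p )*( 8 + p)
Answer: E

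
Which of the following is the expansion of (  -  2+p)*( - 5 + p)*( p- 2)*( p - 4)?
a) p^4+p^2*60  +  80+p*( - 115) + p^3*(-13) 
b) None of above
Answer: b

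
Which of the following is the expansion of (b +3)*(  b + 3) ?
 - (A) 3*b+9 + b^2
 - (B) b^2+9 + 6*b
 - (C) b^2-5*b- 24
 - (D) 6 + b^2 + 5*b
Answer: B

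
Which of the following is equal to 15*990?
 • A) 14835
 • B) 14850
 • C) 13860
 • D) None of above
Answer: B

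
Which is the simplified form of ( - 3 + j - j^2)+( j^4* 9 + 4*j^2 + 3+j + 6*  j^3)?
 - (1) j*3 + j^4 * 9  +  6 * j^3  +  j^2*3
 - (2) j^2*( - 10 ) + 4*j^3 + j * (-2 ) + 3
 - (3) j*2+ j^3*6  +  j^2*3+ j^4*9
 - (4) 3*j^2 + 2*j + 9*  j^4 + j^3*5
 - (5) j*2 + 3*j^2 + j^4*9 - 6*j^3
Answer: 3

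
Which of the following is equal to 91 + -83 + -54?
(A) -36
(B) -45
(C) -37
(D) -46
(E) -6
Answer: D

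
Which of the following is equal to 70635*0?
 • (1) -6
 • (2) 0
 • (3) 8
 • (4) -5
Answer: 2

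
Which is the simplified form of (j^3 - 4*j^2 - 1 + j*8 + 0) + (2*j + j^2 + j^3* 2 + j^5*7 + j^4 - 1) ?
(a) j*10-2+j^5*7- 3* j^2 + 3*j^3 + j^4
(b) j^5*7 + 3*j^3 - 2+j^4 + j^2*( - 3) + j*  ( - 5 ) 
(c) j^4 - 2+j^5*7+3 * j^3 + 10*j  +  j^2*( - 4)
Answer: a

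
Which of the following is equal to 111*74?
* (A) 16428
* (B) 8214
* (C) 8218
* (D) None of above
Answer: B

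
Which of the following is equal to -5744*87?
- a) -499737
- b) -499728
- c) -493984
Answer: b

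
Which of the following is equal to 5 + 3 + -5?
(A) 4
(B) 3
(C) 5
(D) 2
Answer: B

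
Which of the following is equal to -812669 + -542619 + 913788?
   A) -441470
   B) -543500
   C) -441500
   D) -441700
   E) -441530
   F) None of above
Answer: C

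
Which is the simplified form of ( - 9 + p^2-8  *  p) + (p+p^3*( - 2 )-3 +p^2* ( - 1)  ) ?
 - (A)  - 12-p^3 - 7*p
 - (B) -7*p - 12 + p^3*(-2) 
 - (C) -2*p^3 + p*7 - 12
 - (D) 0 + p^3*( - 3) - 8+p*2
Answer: B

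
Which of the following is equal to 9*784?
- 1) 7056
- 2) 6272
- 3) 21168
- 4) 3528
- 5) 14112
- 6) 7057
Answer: 1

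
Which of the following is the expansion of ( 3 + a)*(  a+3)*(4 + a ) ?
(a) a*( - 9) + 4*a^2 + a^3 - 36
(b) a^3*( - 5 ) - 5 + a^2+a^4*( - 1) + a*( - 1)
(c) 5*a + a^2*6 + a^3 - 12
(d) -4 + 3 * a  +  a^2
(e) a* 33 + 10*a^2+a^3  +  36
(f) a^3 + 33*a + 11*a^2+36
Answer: e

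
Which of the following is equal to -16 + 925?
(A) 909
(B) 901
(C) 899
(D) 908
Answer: A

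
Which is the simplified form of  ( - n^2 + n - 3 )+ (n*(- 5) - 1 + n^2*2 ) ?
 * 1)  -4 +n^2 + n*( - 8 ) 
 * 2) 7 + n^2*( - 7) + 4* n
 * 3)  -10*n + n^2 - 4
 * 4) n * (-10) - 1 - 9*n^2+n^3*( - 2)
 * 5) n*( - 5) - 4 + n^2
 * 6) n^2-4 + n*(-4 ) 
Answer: 6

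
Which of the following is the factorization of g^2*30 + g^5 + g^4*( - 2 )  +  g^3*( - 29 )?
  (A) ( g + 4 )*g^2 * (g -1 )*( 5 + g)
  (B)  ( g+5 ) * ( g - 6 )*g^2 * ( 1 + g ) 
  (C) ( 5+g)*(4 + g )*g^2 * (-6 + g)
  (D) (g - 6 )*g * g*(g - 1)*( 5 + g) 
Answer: D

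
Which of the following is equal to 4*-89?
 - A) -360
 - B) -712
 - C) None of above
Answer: C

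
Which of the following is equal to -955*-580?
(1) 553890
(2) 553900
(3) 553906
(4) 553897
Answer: 2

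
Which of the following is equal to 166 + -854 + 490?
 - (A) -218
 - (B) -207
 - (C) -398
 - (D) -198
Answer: D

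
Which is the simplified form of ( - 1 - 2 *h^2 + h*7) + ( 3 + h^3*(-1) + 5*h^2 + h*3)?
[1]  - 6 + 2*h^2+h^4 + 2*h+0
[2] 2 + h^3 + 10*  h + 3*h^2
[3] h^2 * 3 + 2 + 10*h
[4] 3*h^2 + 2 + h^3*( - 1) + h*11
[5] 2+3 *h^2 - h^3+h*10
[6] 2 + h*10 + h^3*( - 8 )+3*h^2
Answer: 5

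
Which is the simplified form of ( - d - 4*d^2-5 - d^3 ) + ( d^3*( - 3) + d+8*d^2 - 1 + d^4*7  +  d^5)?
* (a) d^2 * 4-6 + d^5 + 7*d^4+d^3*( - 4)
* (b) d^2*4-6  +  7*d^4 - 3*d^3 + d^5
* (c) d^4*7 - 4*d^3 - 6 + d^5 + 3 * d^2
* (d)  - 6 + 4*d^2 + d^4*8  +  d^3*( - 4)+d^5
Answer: a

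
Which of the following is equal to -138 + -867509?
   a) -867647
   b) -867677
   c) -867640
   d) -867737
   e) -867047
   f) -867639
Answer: a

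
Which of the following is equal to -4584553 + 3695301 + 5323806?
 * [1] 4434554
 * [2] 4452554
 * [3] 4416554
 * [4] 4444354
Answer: 1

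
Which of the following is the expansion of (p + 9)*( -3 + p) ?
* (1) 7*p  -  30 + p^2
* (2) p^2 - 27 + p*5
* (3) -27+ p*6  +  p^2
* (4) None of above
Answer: 3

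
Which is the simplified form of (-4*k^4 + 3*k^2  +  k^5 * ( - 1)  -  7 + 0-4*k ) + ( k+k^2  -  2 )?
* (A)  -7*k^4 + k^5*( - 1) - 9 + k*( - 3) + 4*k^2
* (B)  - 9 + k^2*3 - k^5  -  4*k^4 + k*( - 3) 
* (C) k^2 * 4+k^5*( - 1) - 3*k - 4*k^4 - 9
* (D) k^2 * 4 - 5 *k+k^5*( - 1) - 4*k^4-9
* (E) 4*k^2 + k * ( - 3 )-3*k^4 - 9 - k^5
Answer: C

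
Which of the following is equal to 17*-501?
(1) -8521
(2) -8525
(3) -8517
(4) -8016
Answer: 3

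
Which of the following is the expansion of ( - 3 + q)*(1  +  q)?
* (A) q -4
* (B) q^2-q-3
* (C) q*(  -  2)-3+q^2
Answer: C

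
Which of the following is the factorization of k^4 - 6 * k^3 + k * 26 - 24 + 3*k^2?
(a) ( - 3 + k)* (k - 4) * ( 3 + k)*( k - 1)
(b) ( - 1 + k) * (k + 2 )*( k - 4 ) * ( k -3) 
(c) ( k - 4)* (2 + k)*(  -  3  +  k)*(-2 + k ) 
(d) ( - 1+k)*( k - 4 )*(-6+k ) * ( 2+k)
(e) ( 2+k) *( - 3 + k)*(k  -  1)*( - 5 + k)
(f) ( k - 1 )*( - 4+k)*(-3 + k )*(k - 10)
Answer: b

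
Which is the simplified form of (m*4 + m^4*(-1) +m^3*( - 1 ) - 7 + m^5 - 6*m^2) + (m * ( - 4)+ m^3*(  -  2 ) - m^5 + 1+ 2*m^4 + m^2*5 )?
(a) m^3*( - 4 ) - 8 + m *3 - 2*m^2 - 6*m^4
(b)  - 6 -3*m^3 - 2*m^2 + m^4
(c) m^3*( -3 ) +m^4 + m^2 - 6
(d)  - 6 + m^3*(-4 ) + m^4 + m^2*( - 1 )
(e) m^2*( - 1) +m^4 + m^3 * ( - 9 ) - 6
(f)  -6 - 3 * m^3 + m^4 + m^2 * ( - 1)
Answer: f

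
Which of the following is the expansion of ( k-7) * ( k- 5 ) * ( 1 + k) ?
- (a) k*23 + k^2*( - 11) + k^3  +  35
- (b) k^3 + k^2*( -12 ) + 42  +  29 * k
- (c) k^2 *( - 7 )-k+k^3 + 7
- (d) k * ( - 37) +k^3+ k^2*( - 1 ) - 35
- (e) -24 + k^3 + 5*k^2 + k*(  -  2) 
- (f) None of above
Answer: a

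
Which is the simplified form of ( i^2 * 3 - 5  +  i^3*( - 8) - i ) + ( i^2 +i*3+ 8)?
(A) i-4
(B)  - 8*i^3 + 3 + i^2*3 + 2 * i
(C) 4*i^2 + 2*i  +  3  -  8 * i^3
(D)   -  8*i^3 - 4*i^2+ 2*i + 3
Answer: C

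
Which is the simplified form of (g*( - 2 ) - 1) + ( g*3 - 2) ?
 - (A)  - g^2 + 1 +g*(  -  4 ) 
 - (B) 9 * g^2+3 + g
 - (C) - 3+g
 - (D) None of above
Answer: C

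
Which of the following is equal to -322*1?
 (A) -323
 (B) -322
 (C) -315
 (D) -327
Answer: B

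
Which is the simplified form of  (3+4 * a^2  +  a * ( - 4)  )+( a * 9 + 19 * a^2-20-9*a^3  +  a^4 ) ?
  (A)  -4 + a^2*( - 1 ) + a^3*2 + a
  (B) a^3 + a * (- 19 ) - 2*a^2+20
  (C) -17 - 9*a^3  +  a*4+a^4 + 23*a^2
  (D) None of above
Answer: D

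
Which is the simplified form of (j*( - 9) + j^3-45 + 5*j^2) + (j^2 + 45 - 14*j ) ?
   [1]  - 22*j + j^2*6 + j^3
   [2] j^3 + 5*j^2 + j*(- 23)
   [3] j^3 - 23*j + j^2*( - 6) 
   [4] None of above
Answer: 4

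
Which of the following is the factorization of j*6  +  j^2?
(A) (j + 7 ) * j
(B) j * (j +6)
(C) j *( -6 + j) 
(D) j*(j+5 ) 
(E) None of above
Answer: B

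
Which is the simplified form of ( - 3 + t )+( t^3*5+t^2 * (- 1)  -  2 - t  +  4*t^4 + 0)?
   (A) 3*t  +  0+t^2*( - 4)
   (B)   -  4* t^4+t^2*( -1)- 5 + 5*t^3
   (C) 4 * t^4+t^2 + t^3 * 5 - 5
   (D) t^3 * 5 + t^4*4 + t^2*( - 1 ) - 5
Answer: D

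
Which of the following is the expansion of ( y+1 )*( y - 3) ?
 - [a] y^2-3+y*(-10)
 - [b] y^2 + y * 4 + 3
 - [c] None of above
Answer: c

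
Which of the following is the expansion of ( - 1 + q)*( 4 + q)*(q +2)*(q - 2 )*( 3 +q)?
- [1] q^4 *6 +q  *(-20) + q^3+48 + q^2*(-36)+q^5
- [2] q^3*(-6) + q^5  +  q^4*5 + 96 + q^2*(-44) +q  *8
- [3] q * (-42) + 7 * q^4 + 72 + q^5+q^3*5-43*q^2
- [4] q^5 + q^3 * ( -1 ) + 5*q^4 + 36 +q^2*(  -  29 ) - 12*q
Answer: 1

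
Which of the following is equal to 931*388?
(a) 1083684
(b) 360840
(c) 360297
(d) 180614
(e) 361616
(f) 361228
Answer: f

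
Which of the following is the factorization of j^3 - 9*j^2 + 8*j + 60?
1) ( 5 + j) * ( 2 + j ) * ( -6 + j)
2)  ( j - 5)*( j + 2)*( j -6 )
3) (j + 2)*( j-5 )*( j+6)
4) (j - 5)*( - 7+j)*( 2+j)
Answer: 2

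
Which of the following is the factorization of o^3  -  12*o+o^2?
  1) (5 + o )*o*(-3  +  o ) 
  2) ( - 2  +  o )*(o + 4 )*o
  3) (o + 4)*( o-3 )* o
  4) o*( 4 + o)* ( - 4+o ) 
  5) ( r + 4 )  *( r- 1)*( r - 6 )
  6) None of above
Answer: 3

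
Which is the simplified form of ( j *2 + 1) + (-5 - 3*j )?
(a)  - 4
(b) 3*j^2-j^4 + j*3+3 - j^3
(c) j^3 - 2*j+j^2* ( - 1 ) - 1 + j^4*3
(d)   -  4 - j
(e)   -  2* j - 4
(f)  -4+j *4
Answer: d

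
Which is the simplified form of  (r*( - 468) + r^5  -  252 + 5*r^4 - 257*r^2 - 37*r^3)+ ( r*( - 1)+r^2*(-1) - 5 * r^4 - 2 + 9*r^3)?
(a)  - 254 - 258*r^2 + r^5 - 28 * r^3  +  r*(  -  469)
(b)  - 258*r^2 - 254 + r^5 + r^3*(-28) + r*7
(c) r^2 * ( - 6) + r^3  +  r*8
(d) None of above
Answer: a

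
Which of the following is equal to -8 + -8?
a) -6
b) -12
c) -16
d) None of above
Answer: c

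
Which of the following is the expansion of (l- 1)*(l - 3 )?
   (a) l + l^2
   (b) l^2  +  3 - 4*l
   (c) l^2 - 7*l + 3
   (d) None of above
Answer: b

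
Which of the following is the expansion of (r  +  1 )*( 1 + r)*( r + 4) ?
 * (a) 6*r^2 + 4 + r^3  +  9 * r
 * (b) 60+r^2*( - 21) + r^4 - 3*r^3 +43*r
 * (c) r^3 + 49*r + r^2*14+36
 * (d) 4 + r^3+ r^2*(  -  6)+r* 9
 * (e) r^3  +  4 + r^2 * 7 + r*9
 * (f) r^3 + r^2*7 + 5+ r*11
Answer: a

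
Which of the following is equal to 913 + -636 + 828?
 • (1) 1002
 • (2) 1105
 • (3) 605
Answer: 2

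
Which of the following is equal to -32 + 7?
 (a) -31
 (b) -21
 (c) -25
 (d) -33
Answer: c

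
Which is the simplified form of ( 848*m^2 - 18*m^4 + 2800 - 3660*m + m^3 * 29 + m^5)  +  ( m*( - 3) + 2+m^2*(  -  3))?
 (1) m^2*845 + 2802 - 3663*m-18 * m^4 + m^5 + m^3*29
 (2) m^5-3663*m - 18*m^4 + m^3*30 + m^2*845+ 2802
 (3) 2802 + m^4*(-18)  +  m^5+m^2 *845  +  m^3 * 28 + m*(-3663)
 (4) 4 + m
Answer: 1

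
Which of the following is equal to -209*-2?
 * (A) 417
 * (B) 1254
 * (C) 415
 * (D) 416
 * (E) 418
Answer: E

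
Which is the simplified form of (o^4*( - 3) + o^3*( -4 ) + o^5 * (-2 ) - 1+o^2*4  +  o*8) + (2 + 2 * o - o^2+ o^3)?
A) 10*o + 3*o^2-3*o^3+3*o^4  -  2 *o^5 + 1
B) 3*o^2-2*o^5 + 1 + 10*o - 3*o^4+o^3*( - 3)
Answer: B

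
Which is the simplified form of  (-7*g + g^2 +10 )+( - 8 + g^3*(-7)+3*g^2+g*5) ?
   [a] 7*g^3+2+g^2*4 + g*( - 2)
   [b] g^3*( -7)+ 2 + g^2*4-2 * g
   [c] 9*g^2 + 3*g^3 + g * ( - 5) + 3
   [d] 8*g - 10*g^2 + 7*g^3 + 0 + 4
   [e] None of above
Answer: b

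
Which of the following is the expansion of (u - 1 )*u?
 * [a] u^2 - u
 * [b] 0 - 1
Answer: a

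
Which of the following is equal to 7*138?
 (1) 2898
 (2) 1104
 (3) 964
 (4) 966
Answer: 4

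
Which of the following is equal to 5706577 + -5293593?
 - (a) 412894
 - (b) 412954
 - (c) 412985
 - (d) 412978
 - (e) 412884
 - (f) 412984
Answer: f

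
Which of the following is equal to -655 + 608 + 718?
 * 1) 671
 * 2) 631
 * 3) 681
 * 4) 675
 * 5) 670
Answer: 1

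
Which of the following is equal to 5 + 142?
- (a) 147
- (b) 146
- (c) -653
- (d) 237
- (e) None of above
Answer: a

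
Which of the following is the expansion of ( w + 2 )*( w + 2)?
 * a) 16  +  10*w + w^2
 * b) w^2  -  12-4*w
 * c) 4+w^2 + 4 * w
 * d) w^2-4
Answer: c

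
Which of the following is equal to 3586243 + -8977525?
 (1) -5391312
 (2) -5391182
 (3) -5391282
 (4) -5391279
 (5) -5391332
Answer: 3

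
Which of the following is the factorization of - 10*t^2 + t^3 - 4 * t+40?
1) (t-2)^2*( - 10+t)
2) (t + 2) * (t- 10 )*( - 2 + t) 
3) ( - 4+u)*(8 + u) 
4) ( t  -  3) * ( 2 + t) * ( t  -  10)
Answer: 2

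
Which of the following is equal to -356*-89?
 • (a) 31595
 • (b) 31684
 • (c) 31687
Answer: b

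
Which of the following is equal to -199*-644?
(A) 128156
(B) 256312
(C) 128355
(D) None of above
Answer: A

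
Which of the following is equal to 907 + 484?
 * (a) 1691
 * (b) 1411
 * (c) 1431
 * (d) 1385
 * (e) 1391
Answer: e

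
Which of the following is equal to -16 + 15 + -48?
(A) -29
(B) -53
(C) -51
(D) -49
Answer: D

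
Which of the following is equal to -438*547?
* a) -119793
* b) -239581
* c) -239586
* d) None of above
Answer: c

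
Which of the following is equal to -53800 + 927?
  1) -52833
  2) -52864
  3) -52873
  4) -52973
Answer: 3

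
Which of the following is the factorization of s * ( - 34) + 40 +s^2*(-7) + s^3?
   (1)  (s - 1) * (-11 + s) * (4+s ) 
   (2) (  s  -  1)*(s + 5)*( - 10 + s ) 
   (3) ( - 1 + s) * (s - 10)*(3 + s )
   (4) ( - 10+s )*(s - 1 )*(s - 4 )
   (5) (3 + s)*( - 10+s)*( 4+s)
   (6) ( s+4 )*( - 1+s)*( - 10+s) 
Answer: 6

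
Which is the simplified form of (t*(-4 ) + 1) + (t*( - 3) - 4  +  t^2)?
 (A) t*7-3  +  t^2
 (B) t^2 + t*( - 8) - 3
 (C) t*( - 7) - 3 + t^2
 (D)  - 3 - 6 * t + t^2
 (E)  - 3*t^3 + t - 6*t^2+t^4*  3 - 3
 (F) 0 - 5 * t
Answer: C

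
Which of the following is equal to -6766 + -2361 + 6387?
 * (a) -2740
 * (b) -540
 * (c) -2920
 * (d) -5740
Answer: a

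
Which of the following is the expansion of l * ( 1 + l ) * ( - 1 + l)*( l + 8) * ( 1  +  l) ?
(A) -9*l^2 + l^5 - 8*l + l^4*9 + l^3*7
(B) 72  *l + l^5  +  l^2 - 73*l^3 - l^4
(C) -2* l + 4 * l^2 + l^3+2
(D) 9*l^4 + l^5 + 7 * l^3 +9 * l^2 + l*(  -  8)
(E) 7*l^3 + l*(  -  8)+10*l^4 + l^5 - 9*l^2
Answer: A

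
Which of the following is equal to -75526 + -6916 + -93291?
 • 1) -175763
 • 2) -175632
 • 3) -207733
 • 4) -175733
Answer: 4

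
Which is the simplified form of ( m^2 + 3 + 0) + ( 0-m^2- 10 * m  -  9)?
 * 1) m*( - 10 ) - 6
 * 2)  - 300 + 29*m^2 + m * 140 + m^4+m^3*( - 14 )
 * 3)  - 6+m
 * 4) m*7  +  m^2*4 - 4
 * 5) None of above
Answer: 1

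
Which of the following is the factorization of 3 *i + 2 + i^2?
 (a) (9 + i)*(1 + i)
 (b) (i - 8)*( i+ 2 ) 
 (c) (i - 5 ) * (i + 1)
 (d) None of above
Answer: d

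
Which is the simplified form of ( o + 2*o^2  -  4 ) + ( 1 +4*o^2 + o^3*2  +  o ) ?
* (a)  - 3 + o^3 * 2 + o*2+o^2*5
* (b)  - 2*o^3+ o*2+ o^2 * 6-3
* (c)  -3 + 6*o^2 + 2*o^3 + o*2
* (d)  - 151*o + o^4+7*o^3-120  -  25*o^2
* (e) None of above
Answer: c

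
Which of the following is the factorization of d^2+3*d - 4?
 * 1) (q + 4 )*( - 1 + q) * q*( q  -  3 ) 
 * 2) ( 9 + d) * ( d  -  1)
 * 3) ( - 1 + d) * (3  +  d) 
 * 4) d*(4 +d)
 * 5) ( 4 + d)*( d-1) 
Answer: 5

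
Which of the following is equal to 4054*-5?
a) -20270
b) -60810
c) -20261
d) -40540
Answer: a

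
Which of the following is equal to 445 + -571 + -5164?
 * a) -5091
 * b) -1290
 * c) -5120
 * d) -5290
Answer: d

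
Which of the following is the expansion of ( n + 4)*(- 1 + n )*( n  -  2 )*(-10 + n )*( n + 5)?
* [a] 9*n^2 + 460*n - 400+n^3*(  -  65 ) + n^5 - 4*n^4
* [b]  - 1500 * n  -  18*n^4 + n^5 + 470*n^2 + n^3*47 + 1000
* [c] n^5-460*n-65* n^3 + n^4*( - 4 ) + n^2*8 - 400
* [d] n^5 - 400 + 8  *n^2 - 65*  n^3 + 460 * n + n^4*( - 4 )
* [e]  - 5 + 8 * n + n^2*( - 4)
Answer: d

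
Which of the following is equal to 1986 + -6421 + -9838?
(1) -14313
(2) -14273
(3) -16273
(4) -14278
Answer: 2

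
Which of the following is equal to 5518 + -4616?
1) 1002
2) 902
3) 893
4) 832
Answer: 2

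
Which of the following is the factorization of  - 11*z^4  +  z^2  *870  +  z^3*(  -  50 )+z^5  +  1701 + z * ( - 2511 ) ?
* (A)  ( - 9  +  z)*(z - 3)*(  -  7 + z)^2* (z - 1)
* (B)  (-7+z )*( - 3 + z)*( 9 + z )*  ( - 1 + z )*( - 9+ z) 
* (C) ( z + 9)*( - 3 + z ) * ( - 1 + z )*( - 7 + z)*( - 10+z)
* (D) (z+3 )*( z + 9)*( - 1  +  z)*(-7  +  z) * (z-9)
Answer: B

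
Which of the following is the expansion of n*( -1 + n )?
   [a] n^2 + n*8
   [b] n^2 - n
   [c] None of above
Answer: b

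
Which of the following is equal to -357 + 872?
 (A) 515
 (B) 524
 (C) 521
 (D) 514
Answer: A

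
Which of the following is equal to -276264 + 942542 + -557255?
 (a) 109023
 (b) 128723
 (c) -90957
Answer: a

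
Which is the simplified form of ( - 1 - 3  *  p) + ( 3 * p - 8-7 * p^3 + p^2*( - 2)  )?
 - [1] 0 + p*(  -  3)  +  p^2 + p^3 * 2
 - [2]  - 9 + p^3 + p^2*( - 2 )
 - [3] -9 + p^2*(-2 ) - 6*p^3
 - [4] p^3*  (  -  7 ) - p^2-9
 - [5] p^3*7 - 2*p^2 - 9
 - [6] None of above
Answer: 6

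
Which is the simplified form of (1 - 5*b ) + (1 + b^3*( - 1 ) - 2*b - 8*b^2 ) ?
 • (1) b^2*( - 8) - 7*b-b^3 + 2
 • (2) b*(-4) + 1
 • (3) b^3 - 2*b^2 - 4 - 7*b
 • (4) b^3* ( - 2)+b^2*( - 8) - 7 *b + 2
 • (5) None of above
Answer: 1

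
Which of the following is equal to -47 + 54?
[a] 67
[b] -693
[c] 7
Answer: c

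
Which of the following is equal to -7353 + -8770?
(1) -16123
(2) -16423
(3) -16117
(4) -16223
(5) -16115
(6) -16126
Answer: 1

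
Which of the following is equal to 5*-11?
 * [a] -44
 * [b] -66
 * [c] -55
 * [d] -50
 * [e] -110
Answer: c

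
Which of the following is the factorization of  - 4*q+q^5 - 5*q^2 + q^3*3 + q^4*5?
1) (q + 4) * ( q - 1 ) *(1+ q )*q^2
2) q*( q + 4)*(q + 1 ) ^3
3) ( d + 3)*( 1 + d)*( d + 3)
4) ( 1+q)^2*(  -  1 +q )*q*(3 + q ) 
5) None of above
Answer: 5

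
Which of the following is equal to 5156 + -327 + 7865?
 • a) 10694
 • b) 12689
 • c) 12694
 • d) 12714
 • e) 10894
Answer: c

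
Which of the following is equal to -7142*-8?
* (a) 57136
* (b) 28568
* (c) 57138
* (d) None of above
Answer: a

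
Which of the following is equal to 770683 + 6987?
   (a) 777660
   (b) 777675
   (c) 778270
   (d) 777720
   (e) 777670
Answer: e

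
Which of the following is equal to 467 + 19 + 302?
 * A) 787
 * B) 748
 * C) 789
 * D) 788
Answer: D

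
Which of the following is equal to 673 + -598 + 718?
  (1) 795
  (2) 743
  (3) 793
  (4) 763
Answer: 3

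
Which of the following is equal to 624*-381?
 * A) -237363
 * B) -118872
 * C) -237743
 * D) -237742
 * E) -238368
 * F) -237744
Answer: F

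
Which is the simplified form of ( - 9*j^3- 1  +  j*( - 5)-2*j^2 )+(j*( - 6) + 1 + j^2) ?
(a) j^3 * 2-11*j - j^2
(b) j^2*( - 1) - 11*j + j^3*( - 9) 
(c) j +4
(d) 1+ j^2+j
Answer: b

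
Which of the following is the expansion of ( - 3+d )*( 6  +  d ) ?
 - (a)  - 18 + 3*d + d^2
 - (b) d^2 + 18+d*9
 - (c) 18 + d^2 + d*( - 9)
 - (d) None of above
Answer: a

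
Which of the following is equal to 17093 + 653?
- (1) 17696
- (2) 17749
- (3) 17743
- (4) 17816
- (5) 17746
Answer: 5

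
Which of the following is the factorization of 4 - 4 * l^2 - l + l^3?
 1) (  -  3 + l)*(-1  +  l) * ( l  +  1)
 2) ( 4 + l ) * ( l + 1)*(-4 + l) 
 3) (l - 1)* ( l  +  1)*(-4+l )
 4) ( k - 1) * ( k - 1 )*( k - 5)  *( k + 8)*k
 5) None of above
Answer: 3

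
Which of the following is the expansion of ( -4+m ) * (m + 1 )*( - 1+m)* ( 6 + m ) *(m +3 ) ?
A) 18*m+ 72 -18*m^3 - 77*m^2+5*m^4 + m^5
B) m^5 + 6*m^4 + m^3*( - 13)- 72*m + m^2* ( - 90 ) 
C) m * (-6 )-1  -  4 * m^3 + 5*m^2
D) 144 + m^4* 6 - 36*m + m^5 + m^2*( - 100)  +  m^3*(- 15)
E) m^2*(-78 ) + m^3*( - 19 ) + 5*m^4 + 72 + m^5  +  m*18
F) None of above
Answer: F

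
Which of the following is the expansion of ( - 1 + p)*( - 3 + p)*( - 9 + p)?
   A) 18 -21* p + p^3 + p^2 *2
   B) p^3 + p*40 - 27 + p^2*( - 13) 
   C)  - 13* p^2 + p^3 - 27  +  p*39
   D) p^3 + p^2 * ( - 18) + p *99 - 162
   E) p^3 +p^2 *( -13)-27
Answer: C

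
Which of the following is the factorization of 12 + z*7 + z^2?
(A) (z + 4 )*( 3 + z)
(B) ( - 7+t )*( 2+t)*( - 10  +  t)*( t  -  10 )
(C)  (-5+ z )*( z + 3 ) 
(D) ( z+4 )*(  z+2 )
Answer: A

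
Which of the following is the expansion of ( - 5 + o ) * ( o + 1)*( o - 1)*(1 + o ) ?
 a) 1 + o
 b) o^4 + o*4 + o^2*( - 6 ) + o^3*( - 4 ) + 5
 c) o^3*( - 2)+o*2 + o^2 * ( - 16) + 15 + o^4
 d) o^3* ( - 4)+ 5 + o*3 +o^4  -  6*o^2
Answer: b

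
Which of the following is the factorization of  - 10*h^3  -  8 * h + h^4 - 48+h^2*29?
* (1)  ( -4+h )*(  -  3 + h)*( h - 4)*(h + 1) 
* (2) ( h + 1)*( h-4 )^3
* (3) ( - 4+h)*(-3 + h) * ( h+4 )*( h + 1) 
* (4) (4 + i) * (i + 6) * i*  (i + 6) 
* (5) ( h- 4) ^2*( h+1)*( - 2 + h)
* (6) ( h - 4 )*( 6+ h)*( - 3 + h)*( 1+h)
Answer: 1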